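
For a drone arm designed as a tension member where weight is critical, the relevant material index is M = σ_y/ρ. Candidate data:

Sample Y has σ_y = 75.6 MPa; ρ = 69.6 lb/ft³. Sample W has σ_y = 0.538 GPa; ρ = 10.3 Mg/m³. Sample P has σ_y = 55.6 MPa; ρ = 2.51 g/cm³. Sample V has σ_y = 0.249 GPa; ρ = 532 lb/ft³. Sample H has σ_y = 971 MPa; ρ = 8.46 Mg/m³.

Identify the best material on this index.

Convert each candidate to consistent units, then evaluate M:
  sample Y: σ_y = 75.60 MPa, ρ = 1115 kg/m³
  sample W: σ_y = 538.0 MPa, ρ = 10300 kg/m³
  sample P: σ_y = 55.60 MPa, ρ = 2510 kg/m³
  sample V: σ_y = 249.0 MPa, ρ = 8522 kg/m³
  sample H: σ_y = 971.0 MPa, ρ = 8460 kg/m³
  sample H: M = 115 kN·m/kg
  sample Y: M = 67.8 kN·m/kg
  sample W: M = 52.2 kN·m/kg
  sample V: M = 29.2 kN·m/kg
  sample P: M = 22.2 kN·m/kg
Sample H ranks first.

sample H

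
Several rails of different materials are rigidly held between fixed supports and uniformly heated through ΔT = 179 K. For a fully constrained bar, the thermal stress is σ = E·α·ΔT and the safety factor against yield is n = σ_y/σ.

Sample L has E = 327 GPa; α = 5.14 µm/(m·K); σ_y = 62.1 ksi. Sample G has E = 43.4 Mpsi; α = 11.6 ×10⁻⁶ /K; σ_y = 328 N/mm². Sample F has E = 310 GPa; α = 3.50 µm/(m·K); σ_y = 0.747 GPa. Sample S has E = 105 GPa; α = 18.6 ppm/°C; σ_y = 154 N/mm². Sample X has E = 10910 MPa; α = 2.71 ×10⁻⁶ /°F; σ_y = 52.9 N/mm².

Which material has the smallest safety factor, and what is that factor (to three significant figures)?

sample S, n = 0.441

With everything in SI (GPa, ×10⁻⁶/K, MPa):
  sample L: E = 327.0, α = 5.14, σ_y = 428.2 → σ = 301 MPa, n = 1.42
  sample G: E = 299.2, α = 11.6, σ_y = 328.0 → σ = 621 MPa, n = 0.528
  sample F: E = 310.0, α = 3.50, σ_y = 747.0 → σ = 194 MPa, n = 3.85
  sample S: E = 105.0, α = 18.6, σ_y = 154.0 → σ = 350 MPa, n = 0.441
  sample X: E = 10.91, α = 4.88, σ_y = 52.90 → σ = 9.53 MPa, n = 5.55
Sample S has the lowest safety factor, n = 0.441.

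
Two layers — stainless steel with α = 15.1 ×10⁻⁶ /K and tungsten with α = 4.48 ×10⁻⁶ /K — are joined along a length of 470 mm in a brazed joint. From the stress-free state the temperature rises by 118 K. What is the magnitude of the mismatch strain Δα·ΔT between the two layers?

1.25×10⁻³

Δα = |15.1 − 4.48|×10⁻⁶/K = 10.6×10⁻⁶/K.
Mismatch strain = Δα·ΔT = 10.6×10⁻⁶ × 118.0 = 1.25×10⁻³.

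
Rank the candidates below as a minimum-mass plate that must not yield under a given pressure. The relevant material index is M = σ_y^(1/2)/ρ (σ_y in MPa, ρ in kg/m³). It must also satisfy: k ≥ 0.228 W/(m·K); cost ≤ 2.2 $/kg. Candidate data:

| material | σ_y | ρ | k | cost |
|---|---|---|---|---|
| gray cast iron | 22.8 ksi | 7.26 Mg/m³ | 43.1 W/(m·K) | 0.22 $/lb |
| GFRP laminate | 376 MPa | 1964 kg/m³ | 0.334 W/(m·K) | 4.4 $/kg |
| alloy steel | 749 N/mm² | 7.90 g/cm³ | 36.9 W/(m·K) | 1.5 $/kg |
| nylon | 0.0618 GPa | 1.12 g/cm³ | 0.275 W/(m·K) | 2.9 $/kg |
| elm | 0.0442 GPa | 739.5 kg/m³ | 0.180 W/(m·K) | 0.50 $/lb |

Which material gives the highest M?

alloy steel

Screen on constraints: k ≥ 0.228 W/(m·K); cost ≤ 2.2 $/kg. Survivors: gray cast iron, alloy steel.
Convert each candidate to consistent units, then evaluate M:
  gray cast iron: σ_y = 157.2 MPa, ρ = 7260 kg/m³
  alloy steel: σ_y = 749.0 MPa, ρ = 7900 kg/m³
  alloy steel: M = 3.46×10⁻³
  gray cast iron: M = 1.73×10⁻³
Highest index: alloy steel.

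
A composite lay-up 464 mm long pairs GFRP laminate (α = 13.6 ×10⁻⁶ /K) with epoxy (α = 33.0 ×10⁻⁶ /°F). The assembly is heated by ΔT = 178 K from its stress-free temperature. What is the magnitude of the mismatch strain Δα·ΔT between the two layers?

8.15×10⁻³

epoxy: α = 33.0×10⁻⁶/°F × 9/5 = 59.4×10⁻⁶/K.
Δα = |13.6 − 59.4|×10⁻⁶/K = 45.8×10⁻⁶/K.
Mismatch strain = Δα·ΔT = 45.8×10⁻⁶ × 178.0 = 8.15×10⁻³.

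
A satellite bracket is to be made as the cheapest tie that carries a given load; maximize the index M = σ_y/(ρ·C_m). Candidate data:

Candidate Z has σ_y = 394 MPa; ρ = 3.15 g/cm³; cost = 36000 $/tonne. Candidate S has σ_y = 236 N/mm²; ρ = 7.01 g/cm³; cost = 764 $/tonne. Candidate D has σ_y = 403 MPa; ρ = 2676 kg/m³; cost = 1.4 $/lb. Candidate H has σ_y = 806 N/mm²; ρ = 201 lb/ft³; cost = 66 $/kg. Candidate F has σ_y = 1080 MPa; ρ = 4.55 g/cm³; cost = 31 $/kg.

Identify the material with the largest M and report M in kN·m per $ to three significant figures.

After converting to SI:
  candidate Z: σ_y = 394.0 MPa, ρ = 3150 kg/m³, cost = 36.00 $/kg
  candidate S: σ_y = 236.0 MPa, ρ = 7010 kg/m³, cost = 0.7640 $/kg
  candidate D: σ_y = 403.0 MPa, ρ = 2676 kg/m³, cost = 3.086 $/kg
  candidate H: σ_y = 806.0 MPa, ρ = 3220 kg/m³, cost = 66.00 $/kg
  candidate F: σ_y = 1080 MPa, ρ = 4550 kg/m³, cost = 31.00 $/kg
  candidate D: M = 48.8 kN·m per $
  candidate S: M = 44.1 kN·m per $
  candidate F: M = 7.66 kN·m per $
  candidate H: M = 3.79 kN·m per $
  candidate Z: M = 3.47 kN·m per $
Candidate D has the largest M.

candidate D, M = 48.8 kN·m per $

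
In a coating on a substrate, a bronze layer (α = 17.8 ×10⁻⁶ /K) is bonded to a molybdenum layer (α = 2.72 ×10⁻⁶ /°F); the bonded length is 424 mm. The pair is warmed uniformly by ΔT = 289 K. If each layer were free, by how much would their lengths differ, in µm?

molybdenum: α = 2.72×10⁻⁶/°F × 9/5 = 4.90×10⁻⁶/K.
Δα = |17.8 − 4.90|×10⁻⁶/K = 12.9×10⁻⁶/K.
ΔL_mismatch = Δα·L·ΔT = 12.9×10⁻⁶ × 424.0 mm × 289.0 K = 1580 µm.

1580 µm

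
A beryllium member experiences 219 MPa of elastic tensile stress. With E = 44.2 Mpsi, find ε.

E = 44.2 Mpsi = 304.7 GPa = 304700 MPa.
ε = σ/E = 219 / 304700 = 7.19×10⁻⁴.

7.19×10⁻⁴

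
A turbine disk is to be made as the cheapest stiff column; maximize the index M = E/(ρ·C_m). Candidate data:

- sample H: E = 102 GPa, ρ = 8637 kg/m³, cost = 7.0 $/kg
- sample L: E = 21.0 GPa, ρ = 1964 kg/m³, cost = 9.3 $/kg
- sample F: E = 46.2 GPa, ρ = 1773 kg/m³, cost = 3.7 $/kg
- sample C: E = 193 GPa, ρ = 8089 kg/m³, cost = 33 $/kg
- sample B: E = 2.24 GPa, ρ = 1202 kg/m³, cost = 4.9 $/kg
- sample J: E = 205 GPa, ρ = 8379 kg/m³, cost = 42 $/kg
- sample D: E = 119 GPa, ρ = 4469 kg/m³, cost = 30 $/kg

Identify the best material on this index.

Computing M directly (units already consistent):
  sample F: M = 7.04 MN·m per $
  sample H: M = 1.69 MN·m per $
  sample L: M = 1.15 MN·m per $
  sample D: M = 0.888 MN·m per $
  sample C: M = 0.723 MN·m per $
  sample J: M = 0.583 MN·m per $
  sample B: M = 0.380 MN·m per $
Sample F has the largest M.

sample F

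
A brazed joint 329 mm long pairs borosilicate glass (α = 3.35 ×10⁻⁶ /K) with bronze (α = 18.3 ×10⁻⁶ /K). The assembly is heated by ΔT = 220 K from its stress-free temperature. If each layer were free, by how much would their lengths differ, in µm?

1080 µm

Δα = |3.35 − 18.3|×10⁻⁶/K = 15.0×10⁻⁶/K.
ΔL_mismatch = Δα·L·ΔT = 15.0×10⁻⁶ × 329.0 mm × 220.0 K = 1080 µm.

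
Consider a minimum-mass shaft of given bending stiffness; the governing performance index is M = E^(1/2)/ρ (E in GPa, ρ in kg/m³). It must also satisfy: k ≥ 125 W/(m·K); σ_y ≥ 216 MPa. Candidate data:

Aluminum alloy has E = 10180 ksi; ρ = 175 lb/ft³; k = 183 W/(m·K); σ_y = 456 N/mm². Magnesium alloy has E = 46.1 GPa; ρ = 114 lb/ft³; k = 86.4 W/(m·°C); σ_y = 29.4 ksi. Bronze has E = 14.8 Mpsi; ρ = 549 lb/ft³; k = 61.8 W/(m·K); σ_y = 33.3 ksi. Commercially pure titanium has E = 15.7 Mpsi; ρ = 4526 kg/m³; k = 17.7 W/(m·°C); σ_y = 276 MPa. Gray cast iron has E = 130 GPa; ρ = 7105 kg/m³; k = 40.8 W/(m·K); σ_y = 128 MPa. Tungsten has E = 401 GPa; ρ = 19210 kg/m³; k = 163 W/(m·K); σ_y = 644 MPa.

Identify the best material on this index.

Screen on constraints: k ≥ 125 W/(m·K); σ_y ≥ 216 MPa. Survivors: aluminum alloy, tungsten.
Putting every candidate on a common basis:
  aluminum alloy: E = 70.19 GPa, ρ = 2803 kg/m³
  tungsten: E = 401.0 GPa, ρ = 19210 kg/m³
  aluminum alloy: M = 2.99×10⁻³
  tungsten: M = 1.04×10⁻³
Aluminum alloy ranks first.

aluminum alloy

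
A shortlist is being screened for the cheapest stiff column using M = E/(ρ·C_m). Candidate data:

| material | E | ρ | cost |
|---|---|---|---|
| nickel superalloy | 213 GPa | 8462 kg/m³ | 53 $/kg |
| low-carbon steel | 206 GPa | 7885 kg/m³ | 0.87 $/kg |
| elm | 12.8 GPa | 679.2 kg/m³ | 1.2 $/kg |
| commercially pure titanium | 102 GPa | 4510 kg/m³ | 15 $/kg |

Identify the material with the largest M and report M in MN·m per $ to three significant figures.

low-carbon steel, M = 30.0 MN·m per $

Per-candidate index values:
  low-carbon steel: M = 30.0 MN·m per $
  elm: M = 15.7 MN·m per $
  commercially pure titanium: M = 1.51 MN·m per $
  nickel superalloy: M = 0.475 MN·m per $
Low-carbon steel has the largest M.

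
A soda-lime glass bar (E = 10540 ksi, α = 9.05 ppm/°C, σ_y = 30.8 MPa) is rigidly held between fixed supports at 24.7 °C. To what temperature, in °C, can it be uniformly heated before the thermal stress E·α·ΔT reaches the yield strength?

E = 10540 ksi = 72.67 GPa.
E·α·ΔT = 30.80 MPa ⇒ ΔT = 30.80 / (72.67×10³ × 9.05×10⁻⁶) = 46.83 K.
T = 24.7 + 46.83 = 71.53 °C.

71.5 °C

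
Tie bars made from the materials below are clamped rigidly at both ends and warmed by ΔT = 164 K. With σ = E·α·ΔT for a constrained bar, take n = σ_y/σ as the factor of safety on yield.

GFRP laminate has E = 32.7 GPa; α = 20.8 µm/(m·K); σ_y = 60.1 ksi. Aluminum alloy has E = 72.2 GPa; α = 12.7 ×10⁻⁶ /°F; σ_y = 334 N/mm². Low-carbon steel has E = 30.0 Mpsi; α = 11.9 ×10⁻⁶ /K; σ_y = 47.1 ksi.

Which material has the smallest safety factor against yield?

low-carbon steel

In consistent units (E in GPa, α in ×10⁻⁶/K, σ_y in MPa):
  GFRP laminate: E = 32.70, α = 20.8, σ_y = 414.4 → σ = 112 MPa, n = 3.71
  aluminum alloy: E = 72.20, α = 22.9, σ_y = 334.0 → σ = 271 MPa, n = 1.23
  low-carbon steel: E = 206.8, α = 11.9, σ_y = 324.7 → σ = 404 MPa, n = 0.804
The minimum is low-carbon steel at n = 0.804.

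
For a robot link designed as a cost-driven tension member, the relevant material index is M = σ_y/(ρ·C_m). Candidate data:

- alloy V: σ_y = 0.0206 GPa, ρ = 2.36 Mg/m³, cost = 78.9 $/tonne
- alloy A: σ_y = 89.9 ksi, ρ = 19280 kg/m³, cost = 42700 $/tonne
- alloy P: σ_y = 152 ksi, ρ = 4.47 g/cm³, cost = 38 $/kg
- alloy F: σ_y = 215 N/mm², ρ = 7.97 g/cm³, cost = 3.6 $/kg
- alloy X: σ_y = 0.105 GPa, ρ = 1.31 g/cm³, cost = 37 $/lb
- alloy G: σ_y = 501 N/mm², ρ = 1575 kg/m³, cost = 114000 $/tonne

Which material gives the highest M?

Putting every candidate on a common basis:
  alloy V: σ_y = 20.60 MPa, ρ = 2360 kg/m³, cost = 0.07890 $/kg
  alloy A: σ_y = 619.8 MPa, ρ = 19280 kg/m³, cost = 42.70 $/kg
  alloy P: σ_y = 1048 MPa, ρ = 4470 kg/m³, cost = 38.00 $/kg
  alloy F: σ_y = 215.0 MPa, ρ = 7970 kg/m³, cost = 3.600 $/kg
  alloy X: σ_y = 105.0 MPa, ρ = 1310 kg/m³, cost = 81.57 $/kg
  alloy G: σ_y = 501.0 MPa, ρ = 1575 kg/m³, cost = 114.0 $/kg
  alloy V: M = 111 kN·m per $
  alloy F: M = 7.49 kN·m per $
  alloy P: M = 6.17 kN·m per $
  alloy G: M = 2.79 kN·m per $
  alloy X: M = 0.983 kN·m per $
  alloy A: M = 0.753 kN·m per $
Alloy V ranks first.

alloy V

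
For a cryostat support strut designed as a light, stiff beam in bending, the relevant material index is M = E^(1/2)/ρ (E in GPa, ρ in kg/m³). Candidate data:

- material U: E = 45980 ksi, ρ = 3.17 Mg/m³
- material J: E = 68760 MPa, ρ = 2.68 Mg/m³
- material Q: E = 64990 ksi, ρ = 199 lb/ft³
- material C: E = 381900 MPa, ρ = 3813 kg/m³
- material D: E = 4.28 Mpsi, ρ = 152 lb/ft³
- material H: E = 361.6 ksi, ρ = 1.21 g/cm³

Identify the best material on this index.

Putting every candidate on a common basis:
  material U: E = 317.0 GPa, ρ = 3170 kg/m³
  material J: E = 68.76 GPa, ρ = 2680 kg/m³
  material Q: E = 448.1 GPa, ρ = 3188 kg/m³
  material C: E = 381.9 GPa, ρ = 3813 kg/m³
  material D: E = 29.51 GPa, ρ = 2435 kg/m³
  material H: E = 2.493 GPa, ρ = 1210 kg/m³
  material Q: M = 6.64×10⁻³
  material U: M = 5.62×10⁻³
  material C: M = 5.13×10⁻³
  material J: M = 3.09×10⁻³
  material D: M = 2.23×10⁻³
  material H: M = 1.30×10⁻³
Material Q has the largest M.

material Q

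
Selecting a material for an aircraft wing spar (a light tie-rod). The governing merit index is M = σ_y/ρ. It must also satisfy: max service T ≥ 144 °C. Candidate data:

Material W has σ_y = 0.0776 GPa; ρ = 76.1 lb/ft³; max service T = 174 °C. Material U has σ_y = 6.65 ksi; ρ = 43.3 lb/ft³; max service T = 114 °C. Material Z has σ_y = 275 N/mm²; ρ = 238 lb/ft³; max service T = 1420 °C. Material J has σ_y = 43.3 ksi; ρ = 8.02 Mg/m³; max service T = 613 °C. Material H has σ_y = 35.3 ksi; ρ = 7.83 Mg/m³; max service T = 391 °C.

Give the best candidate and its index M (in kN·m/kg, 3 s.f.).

material Z, M = 72.1 kN·m/kg

Screen on constraints: max service T ≥ 144 °C. Survivors: material W, material Z, material J, material H.
Putting every candidate on a common basis:
  material W: σ_y = 77.60 MPa, ρ = 1219 kg/m³
  material Z: σ_y = 275.0 MPa, ρ = 3812 kg/m³
  material J: σ_y = 298.5 MPa, ρ = 8020 kg/m³
  material H: σ_y = 243.4 MPa, ρ = 7830 kg/m³
  material Z: M = 72.1 kN·m/kg
  material W: M = 63.7 kN·m/kg
  material J: M = 37.2 kN·m/kg
  material H: M = 31.1 kN·m/kg
Material Z has the largest M.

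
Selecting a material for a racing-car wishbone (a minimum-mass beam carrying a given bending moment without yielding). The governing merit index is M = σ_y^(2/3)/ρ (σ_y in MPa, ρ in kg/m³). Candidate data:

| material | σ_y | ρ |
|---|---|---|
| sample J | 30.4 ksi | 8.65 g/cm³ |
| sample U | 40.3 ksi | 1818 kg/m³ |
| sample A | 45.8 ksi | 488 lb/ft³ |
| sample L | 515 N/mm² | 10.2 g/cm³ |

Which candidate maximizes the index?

sample U

After converting to SI:
  sample J: σ_y = 209.6 MPa, ρ = 8650 kg/m³
  sample U: σ_y = 277.9 MPa, ρ = 1818 kg/m³
  sample A: σ_y = 315.8 MPa, ρ = 7817 kg/m³
  sample L: σ_y = 515.0 MPa, ρ = 10200 kg/m³
  sample U: M = 23.4×10⁻³
  sample L: M = 6.30×10⁻³
  sample A: M = 5.93×10⁻³
  sample J: M = 4.08×10⁻³
Sample U ranks first.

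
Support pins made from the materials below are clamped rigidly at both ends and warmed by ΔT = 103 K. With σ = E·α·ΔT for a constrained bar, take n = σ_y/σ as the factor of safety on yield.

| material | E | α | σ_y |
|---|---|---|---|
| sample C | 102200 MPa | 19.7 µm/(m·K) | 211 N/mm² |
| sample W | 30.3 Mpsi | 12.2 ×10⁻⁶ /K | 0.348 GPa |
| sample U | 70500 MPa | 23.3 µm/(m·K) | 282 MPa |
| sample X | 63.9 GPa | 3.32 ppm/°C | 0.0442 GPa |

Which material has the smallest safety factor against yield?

With everything in SI (GPa, ×10⁻⁶/K, MPa):
  sample C: E = 102.2, α = 19.7, σ_y = 211.0 → σ = 207 MPa, n = 1.02
  sample W: E = 208.9, α = 12.2, σ_y = 348.0 → σ = 263 MPa, n = 1.33
  sample U: E = 70.50, α = 23.3, σ_y = 282.0 → σ = 169 MPa, n = 1.67
  sample X: E = 63.90, α = 3.32, σ_y = 44.20 → σ = 21.9 MPa, n = 2.02
Smallest n: sample C with n = 1.02.

sample C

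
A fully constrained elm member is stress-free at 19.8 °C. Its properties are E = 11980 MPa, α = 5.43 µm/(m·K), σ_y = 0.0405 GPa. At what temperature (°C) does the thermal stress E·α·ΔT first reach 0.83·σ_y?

537 °C

E = 11980 MPa = 11.98 GPa.
σ_y = 0.0405 GPa = 40.50 MPa.
E·α·ΔT = 33.61 MPa ⇒ ΔT = 33.61 / (11.98×10³ × 5.43×10⁻⁶) = 516.7 K.
T = 19.8 + 516.7 = 536.5 °C.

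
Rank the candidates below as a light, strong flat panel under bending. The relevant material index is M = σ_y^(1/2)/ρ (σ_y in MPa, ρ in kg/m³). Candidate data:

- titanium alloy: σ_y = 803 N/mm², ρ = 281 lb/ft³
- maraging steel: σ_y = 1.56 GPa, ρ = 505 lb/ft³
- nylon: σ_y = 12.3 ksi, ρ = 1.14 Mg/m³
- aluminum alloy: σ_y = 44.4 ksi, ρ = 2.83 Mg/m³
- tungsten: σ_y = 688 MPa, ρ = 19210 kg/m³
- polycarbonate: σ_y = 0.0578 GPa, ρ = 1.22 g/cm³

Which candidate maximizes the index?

Normalizing units and computing the index:
  titanium alloy: σ_y = 803.0 MPa, ρ = 4501 kg/m³
  maraging steel: σ_y = 1560 MPa, ρ = 8089 kg/m³
  nylon: σ_y = 84.81 MPa, ρ = 1140 kg/m³
  aluminum alloy: σ_y = 306.1 MPa, ρ = 2830 kg/m³
  tungsten: σ_y = 688.0 MPa, ρ = 19210 kg/m³
  polycarbonate: σ_y = 57.80 MPa, ρ = 1220 kg/m³
  nylon: M = 8.08×10⁻³
  titanium alloy: M = 6.30×10⁻³
  polycarbonate: M = 6.23×10⁻³
  aluminum alloy: M = 6.18×10⁻³
  maraging steel: M = 4.88×10⁻³
  tungsten: M = 1.37×10⁻³
Highest index: nylon.

nylon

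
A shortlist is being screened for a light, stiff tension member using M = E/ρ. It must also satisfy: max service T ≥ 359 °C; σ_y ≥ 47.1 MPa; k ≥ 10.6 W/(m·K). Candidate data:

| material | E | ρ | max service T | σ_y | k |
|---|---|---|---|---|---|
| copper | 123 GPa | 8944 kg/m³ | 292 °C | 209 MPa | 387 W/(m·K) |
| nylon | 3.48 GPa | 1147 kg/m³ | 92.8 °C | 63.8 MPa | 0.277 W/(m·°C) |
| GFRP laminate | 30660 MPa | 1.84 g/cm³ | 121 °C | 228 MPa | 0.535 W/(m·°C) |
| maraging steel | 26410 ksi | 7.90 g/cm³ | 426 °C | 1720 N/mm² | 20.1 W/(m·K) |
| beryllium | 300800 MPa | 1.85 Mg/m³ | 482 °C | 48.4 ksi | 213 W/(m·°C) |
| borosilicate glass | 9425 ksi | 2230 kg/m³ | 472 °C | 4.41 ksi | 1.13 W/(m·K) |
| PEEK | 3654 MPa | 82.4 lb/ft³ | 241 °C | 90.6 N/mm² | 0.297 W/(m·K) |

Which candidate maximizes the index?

beryllium

Screen on constraints: max service T ≥ 359 °C; σ_y ≥ 47.1 MPa; k ≥ 10.6 W/(m·K). Survivors: maraging steel, beryllium.
In SI units:
  maraging steel: E = 182.1 GPa, ρ = 7900 kg/m³
  beryllium: E = 300.8 GPa, ρ = 1850 kg/m³
  beryllium: M = 163 MN·m/kg
  maraging steel: M = 23.0 MN·m/kg
Highest index: beryllium.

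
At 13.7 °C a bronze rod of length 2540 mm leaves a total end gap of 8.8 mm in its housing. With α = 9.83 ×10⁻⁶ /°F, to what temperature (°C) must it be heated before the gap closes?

210 °C

α = 9.83×10⁻⁶/°F × 9/5 = 17.7×10⁻⁶/K.
α·L₀·ΔT = 8.8 mm ⇒ ΔT = 8.8 / (17.7×10⁻⁶ × 2540.0) = 195.8 K.
T = 13.7 + 195.8 = 209.5 °C.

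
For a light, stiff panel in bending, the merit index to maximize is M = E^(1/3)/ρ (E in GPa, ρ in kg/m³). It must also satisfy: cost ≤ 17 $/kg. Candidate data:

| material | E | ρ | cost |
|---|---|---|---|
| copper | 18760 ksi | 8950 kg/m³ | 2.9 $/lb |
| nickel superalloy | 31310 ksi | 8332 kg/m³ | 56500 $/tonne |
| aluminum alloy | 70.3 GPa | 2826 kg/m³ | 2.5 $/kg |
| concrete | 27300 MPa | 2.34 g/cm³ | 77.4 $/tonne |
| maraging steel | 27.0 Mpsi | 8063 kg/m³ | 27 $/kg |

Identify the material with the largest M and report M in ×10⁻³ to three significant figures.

aluminum alloy, M = 1.46×10⁻³

Screen on constraints: cost ≤ 17 $/kg. Survivors: copper, aluminum alloy, concrete.
In SI units:
  copper: E = 129.3 GPa, ρ = 8950 kg/m³
  aluminum alloy: E = 70.30 GPa, ρ = 2826 kg/m³
  concrete: E = 27.30 GPa, ρ = 2340 kg/m³
  aluminum alloy: M = 1.46×10⁻³
  concrete: M = 1.29×10⁻³
  copper: M = 0.565×10⁻³
Aluminum alloy has the largest M.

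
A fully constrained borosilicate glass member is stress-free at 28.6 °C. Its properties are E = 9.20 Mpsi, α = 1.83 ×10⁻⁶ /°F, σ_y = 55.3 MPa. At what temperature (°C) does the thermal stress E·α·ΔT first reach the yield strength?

293 °C

E = 9.20 Mpsi = 63.43 GPa.
α = 1.83×10⁻⁶/°F × 9/5 = 3.29×10⁻⁶/K.
E·α·ΔT = 55.30 MPa ⇒ ΔT = 55.30 / (63.43×10³ × 3.29×10⁻⁶) = 264.7 K.
T = 28.6 + 264.7 = 293.3 °C.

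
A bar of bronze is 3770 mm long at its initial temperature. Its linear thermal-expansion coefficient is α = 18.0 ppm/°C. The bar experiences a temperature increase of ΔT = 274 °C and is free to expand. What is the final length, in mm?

3788.6 mm

ΔL = α·L₀·ΔT = 18.0×10⁻⁶ × 3770 mm × 274.0 K = 18.6 mm.
L = L₀ + ΔL = 3770 + 18.6 = 3788.6 mm.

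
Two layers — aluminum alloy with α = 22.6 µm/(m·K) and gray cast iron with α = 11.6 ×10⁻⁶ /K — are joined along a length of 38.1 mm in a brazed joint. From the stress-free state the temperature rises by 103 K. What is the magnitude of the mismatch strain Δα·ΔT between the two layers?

1.13×10⁻³

Δα = |22.6 − 11.6|×10⁻⁶/K = 11.0×10⁻⁶/K.
Mismatch strain = Δα·ΔT = 11.0×10⁻⁶ × 103.0 = 1.13×10⁻³.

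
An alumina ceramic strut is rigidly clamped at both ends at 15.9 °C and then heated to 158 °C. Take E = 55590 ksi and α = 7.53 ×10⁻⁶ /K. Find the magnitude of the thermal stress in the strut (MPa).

410 MPa

E = 55590 ksi = 383.3 GPa.
ΔT = 142.1 K. Constrained thermal stress σ = E·α·ΔT = 383.3×10³ MPa × 7.53×10⁻⁶ × 142.1 = 410 MPa (compressive).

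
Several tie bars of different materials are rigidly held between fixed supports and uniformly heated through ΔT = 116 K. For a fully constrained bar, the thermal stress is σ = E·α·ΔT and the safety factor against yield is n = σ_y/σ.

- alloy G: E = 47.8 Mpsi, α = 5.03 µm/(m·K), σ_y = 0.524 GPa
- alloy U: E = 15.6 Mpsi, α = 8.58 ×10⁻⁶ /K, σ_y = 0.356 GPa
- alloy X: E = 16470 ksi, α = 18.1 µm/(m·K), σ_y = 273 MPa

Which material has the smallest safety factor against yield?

In consistent units (E in GPa, α in ×10⁻⁶/K, σ_y in MPa):
  alloy G: E = 329.6, α = 5.03, σ_y = 524.0 → σ = 192 MPa, n = 2.72
  alloy U: E = 107.6, α = 8.58, σ_y = 356.0 → σ = 107 MPa, n = 3.33
  alloy X: E = 113.6, α = 18.1, σ_y = 273.0 → σ = 238 MPa, n = 1.15
Smallest n: alloy X with n = 1.15.

alloy X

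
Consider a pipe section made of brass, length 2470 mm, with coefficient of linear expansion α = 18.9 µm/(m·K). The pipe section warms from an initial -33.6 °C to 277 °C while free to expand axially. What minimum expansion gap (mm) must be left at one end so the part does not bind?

ΔT = 277 − (-33.6) = 310.6 K.
ΔL = α·L₀·ΔT = 18.9×10⁻⁶ × 2470 mm × 310.6 K = 14.5 mm.

14.5 mm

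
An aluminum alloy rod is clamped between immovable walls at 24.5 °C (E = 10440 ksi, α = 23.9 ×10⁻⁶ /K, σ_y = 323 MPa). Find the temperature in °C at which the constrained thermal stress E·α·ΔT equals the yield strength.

212 °C

E = 10440 ksi = 71.98 GPa.
E·α·ΔT = 323.0 MPa ⇒ ΔT = 323.0 / (71.98×10³ × 23.9×10⁻⁶) = 187.8 K.
T = 24.5 + 187.8 = 212.3 °C.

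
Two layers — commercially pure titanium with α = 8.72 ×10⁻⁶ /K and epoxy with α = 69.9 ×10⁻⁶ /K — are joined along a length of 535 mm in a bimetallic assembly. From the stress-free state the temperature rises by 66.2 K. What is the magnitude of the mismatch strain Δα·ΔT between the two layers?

4.05×10⁻³

Δα = |8.72 − 69.9|×10⁻⁶/K = 61.2×10⁻⁶/K.
Mismatch strain = Δα·ΔT = 61.2×10⁻⁶ × 66.2 = 4.05×10⁻³.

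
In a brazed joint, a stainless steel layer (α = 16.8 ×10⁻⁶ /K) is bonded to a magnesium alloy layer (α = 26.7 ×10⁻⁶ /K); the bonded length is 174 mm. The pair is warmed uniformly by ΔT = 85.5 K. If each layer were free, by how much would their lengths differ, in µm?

147 µm

Δα = |16.8 − 26.7|×10⁻⁶/K = 9.90×10⁻⁶/K.
ΔL_mismatch = Δα·L·ΔT = 9.90×10⁻⁶ × 174.0 mm × 85.5 K = 147 µm.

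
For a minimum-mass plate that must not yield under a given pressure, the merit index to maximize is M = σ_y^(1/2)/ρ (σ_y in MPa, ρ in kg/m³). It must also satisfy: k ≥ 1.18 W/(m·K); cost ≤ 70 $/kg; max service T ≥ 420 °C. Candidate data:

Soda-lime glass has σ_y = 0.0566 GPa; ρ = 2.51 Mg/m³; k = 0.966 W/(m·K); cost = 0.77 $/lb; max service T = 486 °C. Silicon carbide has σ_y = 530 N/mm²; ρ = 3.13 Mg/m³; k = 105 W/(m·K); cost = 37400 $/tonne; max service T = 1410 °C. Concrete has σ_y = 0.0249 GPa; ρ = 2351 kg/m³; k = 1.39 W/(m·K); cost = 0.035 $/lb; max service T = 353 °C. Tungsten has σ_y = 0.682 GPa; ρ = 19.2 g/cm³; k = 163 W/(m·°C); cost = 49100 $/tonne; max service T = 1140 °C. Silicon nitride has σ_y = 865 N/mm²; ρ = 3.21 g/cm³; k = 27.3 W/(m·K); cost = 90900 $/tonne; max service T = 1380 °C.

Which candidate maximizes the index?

silicon carbide

Screen on constraints: k ≥ 1.18 W/(m·K); cost ≤ 70 $/kg; max service T ≥ 420 °C. Survivors: silicon carbide, tungsten.
Putting every candidate on a common basis:
  silicon carbide: σ_y = 530.0 MPa, ρ = 3130 kg/m³
  tungsten: σ_y = 682.0 MPa, ρ = 19200 kg/m³
  silicon carbide: M = 7.36×10⁻³
  tungsten: M = 1.36×10⁻³
Silicon carbide has the largest M.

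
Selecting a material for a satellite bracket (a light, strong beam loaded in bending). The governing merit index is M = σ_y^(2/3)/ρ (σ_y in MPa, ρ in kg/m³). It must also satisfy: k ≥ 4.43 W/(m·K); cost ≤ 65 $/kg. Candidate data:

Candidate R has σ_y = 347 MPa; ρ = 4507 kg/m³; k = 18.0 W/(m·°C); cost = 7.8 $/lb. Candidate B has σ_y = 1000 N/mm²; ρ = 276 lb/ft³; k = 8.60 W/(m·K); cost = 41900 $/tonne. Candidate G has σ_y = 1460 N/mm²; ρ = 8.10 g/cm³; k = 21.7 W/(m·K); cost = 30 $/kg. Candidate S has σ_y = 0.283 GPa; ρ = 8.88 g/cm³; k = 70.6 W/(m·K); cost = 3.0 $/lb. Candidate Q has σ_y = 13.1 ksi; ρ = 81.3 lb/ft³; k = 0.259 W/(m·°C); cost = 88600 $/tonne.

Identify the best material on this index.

candidate B

Screen on constraints: k ≥ 4.43 W/(m·K); cost ≤ 65 $/kg. Survivors: candidate R, candidate B, candidate G, candidate S.
Putting every candidate on a common basis:
  candidate R: σ_y = 347.0 MPa, ρ = 4507 kg/m³
  candidate B: σ_y = 1000 MPa, ρ = 4421 kg/m³
  candidate G: σ_y = 1460 MPa, ρ = 8100 kg/m³
  candidate S: σ_y = 283.0 MPa, ρ = 8880 kg/m³
  candidate B: M = 22.6×10⁻³
  candidate G: M = 15.9×10⁻³
  candidate R: M = 11.0×10⁻³
  candidate S: M = 4.85×10⁻³
Candidate B ranks first.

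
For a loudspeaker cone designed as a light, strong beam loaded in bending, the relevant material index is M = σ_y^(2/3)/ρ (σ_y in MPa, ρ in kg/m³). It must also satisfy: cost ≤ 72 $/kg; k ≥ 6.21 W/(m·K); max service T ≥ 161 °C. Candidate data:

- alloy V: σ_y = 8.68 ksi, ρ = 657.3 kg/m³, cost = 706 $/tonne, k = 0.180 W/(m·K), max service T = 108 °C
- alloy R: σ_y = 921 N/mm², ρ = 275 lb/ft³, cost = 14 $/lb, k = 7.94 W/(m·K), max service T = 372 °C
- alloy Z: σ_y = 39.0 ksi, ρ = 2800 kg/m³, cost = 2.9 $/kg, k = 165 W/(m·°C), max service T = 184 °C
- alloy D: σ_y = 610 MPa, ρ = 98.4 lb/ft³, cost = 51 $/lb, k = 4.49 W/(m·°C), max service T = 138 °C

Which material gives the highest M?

alloy R

Screen on constraints: cost ≤ 72 $/kg; k ≥ 6.21 W/(m·K); max service T ≥ 161 °C. Survivors: alloy R, alloy Z.
Putting every candidate on a common basis:
  alloy R: σ_y = 921.0 MPa, ρ = 4405 kg/m³
  alloy Z: σ_y = 268.9 MPa, ρ = 2800 kg/m³
  alloy R: M = 21.5×10⁻³
  alloy Z: M = 14.9×10⁻³
Highest index: alloy R.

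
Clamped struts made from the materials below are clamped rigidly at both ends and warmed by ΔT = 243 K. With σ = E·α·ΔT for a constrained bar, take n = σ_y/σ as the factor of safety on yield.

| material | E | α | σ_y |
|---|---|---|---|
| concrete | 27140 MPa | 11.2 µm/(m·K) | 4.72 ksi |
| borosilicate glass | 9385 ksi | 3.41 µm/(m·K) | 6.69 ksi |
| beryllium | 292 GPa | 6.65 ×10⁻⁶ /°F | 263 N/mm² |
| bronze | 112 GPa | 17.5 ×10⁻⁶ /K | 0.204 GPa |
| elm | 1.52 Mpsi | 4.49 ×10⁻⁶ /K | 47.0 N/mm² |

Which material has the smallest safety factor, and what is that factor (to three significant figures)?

Per material, after unit conversion:
  concrete: E = 27.14, α = 11.2, σ_y = 32.54 → σ = 73.9 MPa, n = 0.441
  borosilicate glass: E = 64.71, α = 3.41, σ_y = 46.13 → σ = 53.6 MPa, n = 0.860
  beryllium: E = 292.0, α = 12.0, σ_y = 263.0 → σ = 849 MPa, n = 0.310
  bronze: E = 112.0, α = 17.5, σ_y = 204.0 → σ = 476 MPa, n = 0.428
  elm: E = 10.48, α = 4.49, σ_y = 47.00 → σ = 11.4 MPa, n = 4.11
The minimum is beryllium at n = 0.310.

beryllium, n = 0.310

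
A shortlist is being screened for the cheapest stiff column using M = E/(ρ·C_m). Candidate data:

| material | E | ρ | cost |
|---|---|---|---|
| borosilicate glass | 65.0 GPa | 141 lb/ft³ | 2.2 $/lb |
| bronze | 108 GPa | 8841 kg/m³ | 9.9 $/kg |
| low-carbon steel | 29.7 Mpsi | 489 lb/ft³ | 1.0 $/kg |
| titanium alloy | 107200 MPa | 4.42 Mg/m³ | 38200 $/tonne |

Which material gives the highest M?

low-carbon steel

In SI units:
  borosilicate glass: E = 65.00 GPa, ρ = 2259 kg/m³, cost = 4.850 $/kg
  bronze: E = 108.0 GPa, ρ = 8841 kg/m³, cost = 9.900 $/kg
  low-carbon steel: E = 204.8 GPa, ρ = 7833 kg/m³, cost = 1.000 $/kg
  titanium alloy: E = 107.2 GPa, ρ = 4420 kg/m³, cost = 38.20 $/kg
  low-carbon steel: M = 26.1 MN·m per $
  borosilicate glass: M = 5.93 MN·m per $
  bronze: M = 1.23 MN·m per $
  titanium alloy: M = 0.635 MN·m per $
Low-carbon steel has the largest M.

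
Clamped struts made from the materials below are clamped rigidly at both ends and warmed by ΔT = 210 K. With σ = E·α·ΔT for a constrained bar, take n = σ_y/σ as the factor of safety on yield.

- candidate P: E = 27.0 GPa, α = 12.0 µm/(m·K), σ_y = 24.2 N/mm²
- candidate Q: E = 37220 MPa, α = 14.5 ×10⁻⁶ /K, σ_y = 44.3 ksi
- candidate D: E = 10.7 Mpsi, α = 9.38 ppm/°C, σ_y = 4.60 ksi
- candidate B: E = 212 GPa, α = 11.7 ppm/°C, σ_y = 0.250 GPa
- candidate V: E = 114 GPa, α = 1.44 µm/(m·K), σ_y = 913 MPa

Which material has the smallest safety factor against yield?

Converting E to GPa, α to ×10⁻⁶/K, σ_y to MPa, then σ and n for each:
  candidate P: E = 27.00, α = 12.0, σ_y = 24.20 → σ = 68.0 MPa, n = 0.356
  candidate Q: E = 37.22, α = 14.5, σ_y = 305.4 → σ = 113 MPa, n = 2.70
  candidate D: E = 73.77, α = 9.38, σ_y = 31.72 → σ = 145 MPa, n = 0.218
  candidate B: E = 212.0, α = 11.7, σ_y = 250.0 → σ = 521 MPa, n = 0.480
  candidate V: E = 114.0, α = 1.44, σ_y = 913.0 → σ = 34.5 MPa, n = 26.5
The minimum is candidate D at n = 0.218.

candidate D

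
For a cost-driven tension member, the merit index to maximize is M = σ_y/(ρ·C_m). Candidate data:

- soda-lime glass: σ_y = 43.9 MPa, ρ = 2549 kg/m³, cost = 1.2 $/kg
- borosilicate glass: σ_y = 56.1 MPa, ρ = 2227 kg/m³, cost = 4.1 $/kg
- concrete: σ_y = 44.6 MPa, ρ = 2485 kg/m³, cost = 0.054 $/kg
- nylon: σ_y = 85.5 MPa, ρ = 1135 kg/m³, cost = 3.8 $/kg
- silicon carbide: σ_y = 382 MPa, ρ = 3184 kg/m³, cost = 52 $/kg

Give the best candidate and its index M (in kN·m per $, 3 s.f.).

concrete, M = 332 kN·m per $

Computing M directly (units already consistent):
  concrete: M = 332 kN·m per $
  nylon: M = 19.8 kN·m per $
  soda-lime glass: M = 14.4 kN·m per $
  borosilicate glass: M = 6.14 kN·m per $
  silicon carbide: M = 2.31 kN·m per $
Concrete has the largest M.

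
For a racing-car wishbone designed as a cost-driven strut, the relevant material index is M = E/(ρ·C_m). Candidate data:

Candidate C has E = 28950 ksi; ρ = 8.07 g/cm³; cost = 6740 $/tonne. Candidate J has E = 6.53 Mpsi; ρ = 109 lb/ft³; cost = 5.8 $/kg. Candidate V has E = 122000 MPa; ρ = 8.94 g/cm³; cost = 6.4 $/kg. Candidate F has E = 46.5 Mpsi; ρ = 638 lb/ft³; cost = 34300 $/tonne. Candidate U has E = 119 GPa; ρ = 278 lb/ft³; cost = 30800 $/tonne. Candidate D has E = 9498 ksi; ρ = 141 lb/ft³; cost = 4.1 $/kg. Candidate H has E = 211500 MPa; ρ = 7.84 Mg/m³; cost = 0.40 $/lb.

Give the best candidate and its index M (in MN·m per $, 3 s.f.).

candidate H, M = 30.6 MN·m per $

Convert each candidate to consistent units, then evaluate M:
  candidate C: E = 199.6 GPa, ρ = 8070 kg/m³, cost = 6.740 $/kg
  candidate J: E = 45.02 GPa, ρ = 1746 kg/m³, cost = 5.800 $/kg
  candidate V: E = 122.0 GPa, ρ = 8940 kg/m³, cost = 6.400 $/kg
  candidate F: E = 320.6 GPa, ρ = 10220 kg/m³, cost = 34.30 $/kg
  candidate U: E = 119.0 GPa, ρ = 4453 kg/m³, cost = 30.80 $/kg
  candidate D: E = 65.49 GPa, ρ = 2259 kg/m³, cost = 4.100 $/kg
  candidate H: E = 211.5 GPa, ρ = 7840 kg/m³, cost = 0.8818 $/kg
  candidate H: M = 30.6 MN·m per $
  candidate D: M = 7.07 MN·m per $
  candidate J: M = 4.45 MN·m per $
  candidate C: M = 3.67 MN·m per $
  candidate V: M = 2.13 MN·m per $
  candidate F: M = 0.915 MN·m per $
  candidate U: M = 0.868 MN·m per $
Candidate H ranks first.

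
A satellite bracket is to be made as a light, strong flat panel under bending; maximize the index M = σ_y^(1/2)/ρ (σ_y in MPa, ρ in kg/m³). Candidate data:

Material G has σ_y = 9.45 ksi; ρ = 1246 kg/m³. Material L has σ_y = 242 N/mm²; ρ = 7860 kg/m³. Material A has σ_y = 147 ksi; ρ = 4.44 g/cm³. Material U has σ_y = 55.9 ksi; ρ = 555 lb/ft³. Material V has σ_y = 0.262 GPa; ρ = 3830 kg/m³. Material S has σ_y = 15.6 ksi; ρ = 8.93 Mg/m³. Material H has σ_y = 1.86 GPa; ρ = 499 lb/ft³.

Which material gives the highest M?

material A

After converting to SI:
  material G: σ_y = 65.16 MPa, ρ = 1246 kg/m³
  material L: σ_y = 242.0 MPa, ρ = 7860 kg/m³
  material A: σ_y = 1014 MPa, ρ = 4440 kg/m³
  material U: σ_y = 385.4 MPa, ρ = 8890 kg/m³
  material V: σ_y = 262.0 MPa, ρ = 3830 kg/m³
  material S: σ_y = 107.6 MPa, ρ = 8930 kg/m³
  material H: σ_y = 1860 MPa, ρ = 7993 kg/m³
  material A: M = 7.17×10⁻³
  material G: M = 6.48×10⁻³
  material H: M = 5.40×10⁻³
  material V: M = 4.23×10⁻³
  material U: M = 2.21×10⁻³
  material L: M = 1.98×10⁻³
  material S: M = 1.16×10⁻³
Material A has the largest M.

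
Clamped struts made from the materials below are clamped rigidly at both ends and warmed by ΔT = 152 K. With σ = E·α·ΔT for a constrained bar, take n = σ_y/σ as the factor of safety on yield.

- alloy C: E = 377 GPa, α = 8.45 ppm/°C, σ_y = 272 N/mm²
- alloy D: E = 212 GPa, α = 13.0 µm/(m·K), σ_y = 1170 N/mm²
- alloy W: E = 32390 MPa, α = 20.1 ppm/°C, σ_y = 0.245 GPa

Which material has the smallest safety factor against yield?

In consistent units (E in GPa, α in ×10⁻⁶/K, σ_y in MPa):
  alloy C: E = 377.0, α = 8.45, σ_y = 272.0 → σ = 484 MPa, n = 0.562
  alloy D: E = 212.0, α = 13.0, σ_y = 1170 → σ = 419 MPa, n = 2.79
  alloy W: E = 32.39, α = 20.1, σ_y = 245.0 → σ = 99.0 MPa, n = 2.48
Alloy C has the lowest safety factor, n = 0.562.

alloy C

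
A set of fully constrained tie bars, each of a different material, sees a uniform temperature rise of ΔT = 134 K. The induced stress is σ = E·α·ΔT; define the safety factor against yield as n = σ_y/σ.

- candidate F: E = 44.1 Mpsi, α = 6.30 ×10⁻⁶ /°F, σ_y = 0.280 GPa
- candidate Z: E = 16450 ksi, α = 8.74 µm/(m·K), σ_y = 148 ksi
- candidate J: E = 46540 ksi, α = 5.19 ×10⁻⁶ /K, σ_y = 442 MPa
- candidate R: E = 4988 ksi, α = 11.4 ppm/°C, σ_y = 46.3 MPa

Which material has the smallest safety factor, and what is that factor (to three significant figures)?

candidate F, n = 0.606

Converting E to GPa, α to ×10⁻⁶/K, σ_y to MPa, then σ and n for each:
  candidate F: E = 304.1, α = 11.3, σ_y = 280.0 → σ = 462 MPa, n = 0.606
  candidate Z: E = 113.4, α = 8.74, σ_y = 1020 → σ = 133 MPa, n = 7.68
  candidate J: E = 320.9, α = 5.19, σ_y = 442.0 → σ = 223 MPa, n = 1.98
  candidate R: E = 34.39, α = 11.4, σ_y = 46.30 → σ = 52.5 MPa, n = 0.881
Candidate F has the lowest safety factor, n = 0.606.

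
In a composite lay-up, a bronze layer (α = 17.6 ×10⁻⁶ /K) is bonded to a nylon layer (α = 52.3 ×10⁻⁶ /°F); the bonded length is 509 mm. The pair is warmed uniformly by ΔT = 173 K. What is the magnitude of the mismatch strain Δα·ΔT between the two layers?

0.0132

nylon: α = 52.3×10⁻⁶/°F × 9/5 = 94.1×10⁻⁶/K.
Δα = |17.6 − 94.1|×10⁻⁶/K = 76.5×10⁻⁶/K.
Mismatch strain = Δα·ΔT = 76.5×10⁻⁶ × 173.0 = 0.0132.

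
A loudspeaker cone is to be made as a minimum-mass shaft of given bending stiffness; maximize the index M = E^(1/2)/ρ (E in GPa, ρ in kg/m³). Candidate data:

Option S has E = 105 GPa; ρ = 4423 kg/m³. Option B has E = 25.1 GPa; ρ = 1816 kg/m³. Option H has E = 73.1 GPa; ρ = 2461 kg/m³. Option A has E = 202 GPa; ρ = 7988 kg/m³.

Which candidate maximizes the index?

Computing M directly (units already consistent):
  option H: M = 3.47×10⁻³
  option B: M = 2.76×10⁻³
  option S: M = 2.32×10⁻³
  option A: M = 1.78×10⁻³
Highest index: option H.

option H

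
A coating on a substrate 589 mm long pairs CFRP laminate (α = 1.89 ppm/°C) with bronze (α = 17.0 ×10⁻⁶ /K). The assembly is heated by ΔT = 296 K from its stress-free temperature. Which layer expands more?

α(CFRP laminate) = 1.89×10⁻⁶/K vs α(bronze) = 17.0×10⁻⁶/K.
Higher α expands more for the same ΔT: bronze.

bronze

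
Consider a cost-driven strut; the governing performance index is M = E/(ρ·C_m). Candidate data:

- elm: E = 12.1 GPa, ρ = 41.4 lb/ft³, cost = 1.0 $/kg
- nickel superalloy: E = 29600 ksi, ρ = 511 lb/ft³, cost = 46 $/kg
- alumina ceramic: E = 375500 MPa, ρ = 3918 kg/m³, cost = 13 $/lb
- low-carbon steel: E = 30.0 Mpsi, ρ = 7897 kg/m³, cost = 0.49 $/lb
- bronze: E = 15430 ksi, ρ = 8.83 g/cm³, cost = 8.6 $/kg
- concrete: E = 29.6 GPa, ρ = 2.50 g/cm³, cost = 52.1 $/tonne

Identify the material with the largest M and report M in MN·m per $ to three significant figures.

concrete, M = 227 MN·m per $

Putting every candidate on a common basis:
  elm: E = 12.10 GPa, ρ = 663.2 kg/m³, cost = 1.000 $/kg
  nickel superalloy: E = 204.1 GPa, ρ = 8185 kg/m³, cost = 46.00 $/kg
  alumina ceramic: E = 375.5 GPa, ρ = 3918 kg/m³, cost = 28.66 $/kg
  low-carbon steel: E = 206.8 GPa, ρ = 7897 kg/m³, cost = 1.080 $/kg
  bronze: E = 106.4 GPa, ρ = 8830 kg/m³, cost = 8.600 $/kg
  concrete: E = 29.60 GPa, ρ = 2500 kg/m³, cost = 0.05210 $/kg
  concrete: M = 227 MN·m per $
  low-carbon steel: M = 24.2 MN·m per $
  elm: M = 18.2 MN·m per $
  alumina ceramic: M = 3.34 MN·m per $
  bronze: M = 1.40 MN·m per $
  nickel superalloy: M = 0.542 MN·m per $
Concrete ranks first.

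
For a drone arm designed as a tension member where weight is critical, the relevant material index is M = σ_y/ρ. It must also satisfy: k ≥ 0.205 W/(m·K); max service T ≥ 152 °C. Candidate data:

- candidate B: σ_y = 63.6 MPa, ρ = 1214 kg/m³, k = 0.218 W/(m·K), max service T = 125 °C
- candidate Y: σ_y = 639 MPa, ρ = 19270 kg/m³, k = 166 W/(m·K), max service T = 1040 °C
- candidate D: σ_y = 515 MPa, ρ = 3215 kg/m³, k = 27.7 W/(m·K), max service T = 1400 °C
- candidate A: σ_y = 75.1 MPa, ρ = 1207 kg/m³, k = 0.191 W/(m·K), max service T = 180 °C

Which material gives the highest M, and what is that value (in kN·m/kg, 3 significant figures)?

Screen on constraints: k ≥ 0.205 W/(m·K); max service T ≥ 152 °C. Survivors: candidate Y, candidate D.
Evaluate M for each candidate:
  candidate D: M = 160 kN·m/kg
  candidate Y: M = 33.2 kN·m/kg
Candidate D has the largest M.

candidate D, M = 160 kN·m/kg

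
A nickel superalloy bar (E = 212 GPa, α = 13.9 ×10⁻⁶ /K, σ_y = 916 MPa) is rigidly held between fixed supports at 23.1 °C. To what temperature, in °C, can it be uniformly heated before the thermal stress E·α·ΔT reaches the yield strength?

E·α·ΔT = 916.0 MPa ⇒ ΔT = 916.0 / (212.0×10³ × 13.9×10⁻⁶) = 310.8 K.
T = 23.1 + 310.8 = 333.9 °C.

334 °C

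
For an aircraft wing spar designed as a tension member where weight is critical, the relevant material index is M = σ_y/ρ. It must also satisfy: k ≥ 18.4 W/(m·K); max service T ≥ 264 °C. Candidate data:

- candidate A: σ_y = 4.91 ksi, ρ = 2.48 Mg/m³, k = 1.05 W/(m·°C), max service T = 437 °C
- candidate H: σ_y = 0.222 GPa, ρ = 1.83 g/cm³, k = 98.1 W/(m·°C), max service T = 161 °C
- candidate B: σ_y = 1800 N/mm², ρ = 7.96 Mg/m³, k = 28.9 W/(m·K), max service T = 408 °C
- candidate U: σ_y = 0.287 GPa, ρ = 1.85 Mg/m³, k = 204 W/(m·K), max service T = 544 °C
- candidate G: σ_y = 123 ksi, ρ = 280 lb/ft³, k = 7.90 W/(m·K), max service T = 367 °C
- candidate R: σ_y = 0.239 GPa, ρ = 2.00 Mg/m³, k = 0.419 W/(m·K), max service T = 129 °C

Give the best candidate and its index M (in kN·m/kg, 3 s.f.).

candidate B, M = 226 kN·m/kg

Screen on constraints: k ≥ 18.4 W/(m·K); max service T ≥ 264 °C. Survivors: candidate B, candidate U.
Convert each candidate to consistent units, then evaluate M:
  candidate B: σ_y = 1800 MPa, ρ = 7960 kg/m³
  candidate U: σ_y = 287.0 MPa, ρ = 1850 kg/m³
  candidate B: M = 226 kN·m/kg
  candidate U: M = 155 kN·m/kg
Candidate B ranks first.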